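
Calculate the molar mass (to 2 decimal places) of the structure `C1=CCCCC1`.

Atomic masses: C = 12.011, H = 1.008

82.15

Molecular formula: C6H10.
M = 6×12.011 + 10×1.008 = 82.15 g/mol.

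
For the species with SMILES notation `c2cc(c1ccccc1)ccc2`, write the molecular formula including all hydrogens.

C12H10

Heavy atoms from the SMILES: 12 C.
Implicit hydrogens by atom environment:
  10 × C (aromatic): 1 H each → 10
  2 × C (aromatic): no H
  Total hydrogens = 10.
Molecular formula: C12H10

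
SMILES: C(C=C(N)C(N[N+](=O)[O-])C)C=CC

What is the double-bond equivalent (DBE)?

Molecular formula from the SMILES: C8H15N3O2.
DoU = (2C + 2 + N − H − X)/2 = (2·8 + 2 + 3 − 15 − 0)/2 = 6/2 = 3.
(Structurally: 0 ring(s) + 3 π bond(s) = 3.)

3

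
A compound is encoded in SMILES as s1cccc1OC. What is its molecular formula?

Heavy atoms from the SMILES: 5 C, 1 O, 1 S.
Implicit hydrogens by atom environment:
  3 × C (aromatic): 1 H each → 3
  1 × C: 3 H
  1 × C (aromatic): no H
  1 × O: no H
  1 × S (aromatic): no H
  Total hydrogens = 6.
Molecular formula: C5H6OS

C5H6OS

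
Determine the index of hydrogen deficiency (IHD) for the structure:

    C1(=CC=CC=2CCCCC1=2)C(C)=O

6

Molecular formula from the SMILES: C12H14O.
DoU = (2C + 2 + N − H − X)/2 = (2·12 + 2 + 0 − 14 − 0)/2 = 12/2 = 6.
(Structurally: 2 ring(s) + 4 π bond(s) = 6.)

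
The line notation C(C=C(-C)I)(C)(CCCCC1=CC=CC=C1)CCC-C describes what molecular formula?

Heavy atoms from the SMILES: 19 C, 1 I.
Implicit hydrogens by atom environment:
  7 × C: 2 H each → 14
  5 × C (aromatic): 1 H each → 5
  3 × C: 3 H each → 9
  2 × C: no H
  1 × C: 1 H
  1 × C (aromatic): no H
  1 × I: no H
  Total hydrogens = 29.
Molecular formula: C19H29I

C19H29I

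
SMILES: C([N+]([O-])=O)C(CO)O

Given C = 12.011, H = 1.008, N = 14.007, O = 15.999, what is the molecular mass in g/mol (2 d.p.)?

Molecular formula: C3H7NO4.
M = 3×12.011 + 7×1.008 + 1×14.007 + 4×15.999 = 121.09 g/mol.

121.09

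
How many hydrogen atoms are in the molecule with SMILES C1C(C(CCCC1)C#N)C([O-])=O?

Hydrogens are implicit in SMILES; fill each atom to its normal valence:
  5 × C: 2 H each → 10
  2 × C: 1 H each → 2
  2 × C: no H
  1 × N: no H
  1 × O: no H
  1 × O (charge -1): no H
  Total hydrogens = 12.

12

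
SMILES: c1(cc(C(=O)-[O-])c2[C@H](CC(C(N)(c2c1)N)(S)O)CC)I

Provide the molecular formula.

Heavy atoms from the SMILES: 13 C, 1 I, 2 N, 3 O, 1 S.
Implicit hydrogens by atom environment:
  4 × C (aromatic): no H
  3 × C: no H
  2 × C: 2 H each → 4
  2 × C (aromatic): 1 H each → 2
  2 × N: 2 H each → 4
  1 × C: 3 H
  1 × C: 1 H
  1 × I: no H
  1 × O: 1 H
  1 × O: no H
  1 × O (charge -1): no H
  1 × S: 1 H
  Total hydrogens = 16.
Net charge -1.
Molecular formula: C13H16IN2O3S-

C13H16IN2O3S-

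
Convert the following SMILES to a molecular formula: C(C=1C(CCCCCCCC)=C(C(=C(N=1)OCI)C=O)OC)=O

C17H24INO4

Heavy atoms from the SMILES: 17 C, 1 I, 1 N, 4 O.
Implicit hydrogens by atom environment:
  8 × C: 2 H each → 16
  5 × C (aromatic): no H
  4 × O: no H
  2 × C: 3 H each → 6
  2 × C: 1 H each → 2
  1 × I: no H
  1 × N (aromatic): no H
  Total hydrogens = 24.
Molecular formula: C17H24INO4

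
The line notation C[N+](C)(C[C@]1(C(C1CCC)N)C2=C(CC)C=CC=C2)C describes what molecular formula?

Heavy atoms from the SMILES: 18 C, 2 N.
Implicit hydrogens by atom environment:
  5 × C: 3 H each → 15
  4 × C: 2 H each → 8
  4 × C (aromatic): 1 H each → 4
  2 × C: 1 H each → 2
  2 × C (aromatic): no H
  1 × C: no H
  1 × N: 2 H
  1 × N (charge +1): no H
  Total hydrogens = 31.
Net charge +1.
Molecular formula: C18H31N2+

C18H31N2+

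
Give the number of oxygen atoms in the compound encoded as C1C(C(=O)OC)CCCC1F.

2

The symbol for oxygen appears 2 times in the SMILES.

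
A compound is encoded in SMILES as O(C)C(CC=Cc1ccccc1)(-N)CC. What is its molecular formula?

Heavy atoms from the SMILES: 13 C, 1 N, 1 O.
Implicit hydrogens by atom environment:
  5 × C (aromatic): 1 H each → 5
  2 × C: 3 H each → 6
  2 × C: 2 H each → 4
  2 × C: 1 H each → 2
  1 × C: no H
  1 × C (aromatic): no H
  1 × N: 2 H
  1 × O: no H
  Total hydrogens = 19.
Molecular formula: C13H19NO

C13H19NO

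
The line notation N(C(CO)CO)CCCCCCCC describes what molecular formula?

Heavy atoms from the SMILES: 11 C, 1 N, 2 O.
Implicit hydrogens by atom environment:
  9 × C: 2 H each → 18
  2 × O: 1 H each → 2
  1 × C: 3 H
  1 × C: 1 H
  1 × N: 1 H
  Total hydrogens = 25.
Molecular formula: C11H25NO2

C11H25NO2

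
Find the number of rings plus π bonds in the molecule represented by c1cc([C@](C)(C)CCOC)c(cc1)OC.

4

Molecular formula from the SMILES: C13H20O2.
DoU = (2C + 2 + N − H − X)/2 = (2·13 + 2 + 0 − 20 − 0)/2 = 8/2 = 4.
(Structurally: 1 ring(s) + 3 π bond(s) = 4.)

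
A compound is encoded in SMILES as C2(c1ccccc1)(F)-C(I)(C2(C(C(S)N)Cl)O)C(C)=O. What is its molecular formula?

Heavy atoms from the SMILES: 13 C, 1 Cl, 1 F, 1 I, 1 N, 2 O, 1 S.
Implicit hydrogens by atom environment:
  5 × C (aromatic): 1 H each → 5
  4 × C: no H
  2 × C: 1 H each → 2
  1 × C: 3 H
  1 × C (aromatic): no H
  1 × Cl: no H
  1 × F: no H
  1 × I: no H
  1 × N: 2 H
  1 × O: 1 H
  1 × O: no H
  1 × S: 1 H
  Total hydrogens = 14.
Molecular formula: C13H14ClFINO2S

C13H14ClFINO2S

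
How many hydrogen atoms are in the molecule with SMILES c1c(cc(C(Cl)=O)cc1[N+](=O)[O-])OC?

6

Hydrogens are implicit in SMILES; fill each atom to its normal valence:
  3 × C (aromatic): 1 H each → 3
  3 × C (aromatic): no H
  3 × O: no H
  1 × C: 3 H
  1 × C: no H
  1 × Cl: no H
  1 × N (charge +1): no H
  1 × O (charge -1): no H
  Total hydrogens = 6.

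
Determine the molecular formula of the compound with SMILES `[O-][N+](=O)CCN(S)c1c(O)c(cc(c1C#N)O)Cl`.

C9H8ClN3O4S

Heavy atoms from the SMILES: 9 C, 1 Cl, 3 N, 4 O, 1 S.
Implicit hydrogens by atom environment:
  5 × C (aromatic): no H
  2 × C: 2 H each → 4
  2 × N: no H
  2 × O: 1 H each → 2
  1 × C (aromatic): 1 H
  1 × C: no H
  1 × Cl: no H
  1 × N (charge +1): no H
  1 × O: no H
  1 × O (charge -1): no H
  1 × S: 1 H
  Total hydrogens = 8.
Molecular formula: C9H8ClN3O4S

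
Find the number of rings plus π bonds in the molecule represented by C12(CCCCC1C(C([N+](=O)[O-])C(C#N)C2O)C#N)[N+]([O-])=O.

Molecular formula from the SMILES: C12H14N4O5.
DoU = (2C + 2 + N − H − X)/2 = (2·12 + 2 + 4 − 14 − 0)/2 = 16/2 = 8.
(Structurally: 2 ring(s) + 6 π bond(s) = 8.)

8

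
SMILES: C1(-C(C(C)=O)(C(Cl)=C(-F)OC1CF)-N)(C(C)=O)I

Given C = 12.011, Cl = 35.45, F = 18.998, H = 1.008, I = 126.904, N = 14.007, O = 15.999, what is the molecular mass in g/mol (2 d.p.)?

393.55

Molecular formula: C10H11ClF2INO3.
M = 10×12.011 + 1×35.45 + 2×18.998 + 11×1.008 + 1×126.904 + 1×14.007 + 3×15.999 = 393.55 g/mol.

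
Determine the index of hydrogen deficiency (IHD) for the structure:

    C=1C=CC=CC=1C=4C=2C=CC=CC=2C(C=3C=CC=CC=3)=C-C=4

15

Molecular formula from the SMILES: C22H16.
DoU = (2C + 2 + N − H − X)/2 = (2·22 + 2 + 0 − 16 − 0)/2 = 30/2 = 15.
(Structurally: 4 ring(s) + 11 π bond(s) = 15.)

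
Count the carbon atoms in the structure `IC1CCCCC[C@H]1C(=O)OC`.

The symbol for carbon appears 9 times in the SMILES.

9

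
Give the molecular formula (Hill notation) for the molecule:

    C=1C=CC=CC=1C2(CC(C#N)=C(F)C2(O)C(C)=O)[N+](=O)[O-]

C14H11FN2O4

Heavy atoms from the SMILES: 14 C, 1 F, 2 N, 4 O.
Implicit hydrogens by atom environment:
  6 × C: no H
  5 × C (aromatic): 1 H each → 5
  2 × O: no H
  1 × C: 3 H
  1 × C: 2 H
  1 × C (aromatic): no H
  1 × F: no H
  1 × N: no H
  1 × N (charge +1): no H
  1 × O: 1 H
  1 × O (charge -1): no H
  Total hydrogens = 11.
Molecular formula: C14H11FN2O4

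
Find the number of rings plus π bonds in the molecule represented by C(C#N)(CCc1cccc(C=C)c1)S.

Molecular formula from the SMILES: C12H13NS.
DoU = (2C + 2 + N − H − X)/2 = (2·12 + 2 + 1 − 13 − 0)/2 = 14/2 = 7.
(Structurally: 1 ring(s) + 6 π bond(s) = 7.)

7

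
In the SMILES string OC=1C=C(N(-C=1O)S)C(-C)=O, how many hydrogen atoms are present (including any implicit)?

Hydrogens are implicit in SMILES; fill each atom to its normal valence:
  3 × C (aromatic): no H
  2 × O: 1 H each → 2
  1 × C: 3 H
  1 × C (aromatic): 1 H
  1 × C: no H
  1 × N (aromatic): no H
  1 × O: no H
  1 × S: 1 H
  Total hydrogens = 7.

7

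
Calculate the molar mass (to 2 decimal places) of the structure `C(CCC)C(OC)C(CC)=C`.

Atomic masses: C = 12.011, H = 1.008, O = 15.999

Molecular formula: C10H20O.
M = 10×12.011 + 20×1.008 + 1×15.999 = 156.27 g/mol.

156.27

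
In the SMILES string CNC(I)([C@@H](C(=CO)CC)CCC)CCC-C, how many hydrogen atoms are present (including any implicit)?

Hydrogens are implicit in SMILES; fill each atom to its normal valence:
  6 × C: 2 H each → 12
  4 × C: 3 H each → 12
  2 × C: 1 H each → 2
  2 × C: no H
  1 × I: no H
  1 × N: 1 H
  1 × O: 1 H
  Total hydrogens = 28.

28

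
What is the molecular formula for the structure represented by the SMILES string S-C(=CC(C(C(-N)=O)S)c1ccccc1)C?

Heavy atoms from the SMILES: 12 C, 1 N, 1 O, 2 S.
Implicit hydrogens by atom environment:
  5 × C (aromatic): 1 H each → 5
  3 × C: 1 H each → 3
  2 × C: no H
  2 × S: 1 H each → 2
  1 × C: 3 H
  1 × C (aromatic): no H
  1 × N: 2 H
  1 × O: no H
  Total hydrogens = 15.
Molecular formula: C12H15NOS2

C12H15NOS2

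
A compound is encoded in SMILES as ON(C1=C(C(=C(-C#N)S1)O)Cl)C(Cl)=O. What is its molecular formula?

C6H2Cl2N2O3S

Heavy atoms from the SMILES: 6 C, 2 Cl, 2 N, 3 O, 1 S.
Implicit hydrogens by atom environment:
  4 × C (aromatic): no H
  2 × C: no H
  2 × Cl: no H
  2 × N: no H
  2 × O: 1 H each → 2
  1 × O: no H
  1 × S (aromatic): no H
  Total hydrogens = 2.
Molecular formula: C6H2Cl2N2O3S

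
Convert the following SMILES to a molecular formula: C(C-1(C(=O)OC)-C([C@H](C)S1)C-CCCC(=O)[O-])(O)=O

C12H17O6S-

Heavy atoms from the SMILES: 12 C, 6 O, 1 S.
Implicit hydrogens by atom environment:
  4 × C: 2 H each → 8
  4 × C: no H
  4 × O: no H
  2 × C: 3 H each → 6
  2 × C: 1 H each → 2
  1 × O: 1 H
  1 × O (charge -1): no H
  1 × S: no H
  Total hydrogens = 17.
Net charge -1.
Molecular formula: C12H17O6S-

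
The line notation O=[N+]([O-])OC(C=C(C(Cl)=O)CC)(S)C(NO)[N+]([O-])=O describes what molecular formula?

C7H10ClN3O7S

Heavy atoms from the SMILES: 7 C, 1 Cl, 3 N, 7 O, 1 S.
Implicit hydrogens by atom environment:
  4 × O: no H
  3 × C: no H
  2 × C: 1 H each → 2
  2 × N (charge +1): no H
  2 × O (charge -1): no H
  1 × C: 3 H
  1 × C: 2 H
  1 × Cl: no H
  1 × N: 1 H
  1 × O: 1 H
  1 × S: 1 H
  Total hydrogens = 10.
Molecular formula: C7H10ClN3O7S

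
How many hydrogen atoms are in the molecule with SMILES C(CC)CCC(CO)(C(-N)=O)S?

Hydrogens are implicit in SMILES; fill each atom to its normal valence:
  5 × C: 2 H each → 10
  2 × C: no H
  1 × C: 3 H
  1 × N: 2 H
  1 × O: 1 H
  1 × O: no H
  1 × S: 1 H
  Total hydrogens = 17.

17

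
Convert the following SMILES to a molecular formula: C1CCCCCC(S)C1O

C8H16OS

Heavy atoms from the SMILES: 8 C, 1 O, 1 S.
Implicit hydrogens by atom environment:
  6 × C: 2 H each → 12
  2 × C: 1 H each → 2
  1 × O: 1 H
  1 × S: 1 H
  Total hydrogens = 16.
Molecular formula: C8H16OS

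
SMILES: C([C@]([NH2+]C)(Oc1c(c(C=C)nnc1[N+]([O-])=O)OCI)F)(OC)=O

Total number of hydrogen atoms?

13

Hydrogens are implicit in SMILES; fill each atom to its normal valence:
  5 × O: no H
  4 × C (aromatic): no H
  2 × C: 3 H each → 6
  2 × C: 2 H each → 4
  2 × C: no H
  2 × N (aromatic): no H
  1 × C: 1 H
  1 × F: no H
  1 × I: no H
  1 × N (charge +1): 2 H
  1 × N (charge +1): no H
  1 × O (charge -1): no H
  Total hydrogens = 13.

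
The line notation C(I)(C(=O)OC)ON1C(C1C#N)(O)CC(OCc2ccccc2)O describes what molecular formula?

C15H17IN2O6

Heavy atoms from the SMILES: 15 C, 1 I, 2 N, 6 O.
Implicit hydrogens by atom environment:
  5 × C (aromatic): 1 H each → 5
  4 × O: no H
  3 × C: 1 H each → 3
  3 × C: no H
  2 × C: 2 H each → 4
  2 × N: no H
  2 × O: 1 H each → 2
  1 × C: 3 H
  1 × C (aromatic): no H
  1 × I: no H
  Total hydrogens = 17.
Molecular formula: C15H17IN2O6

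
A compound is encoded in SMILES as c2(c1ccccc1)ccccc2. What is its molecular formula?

Heavy atoms from the SMILES: 12 C.
Implicit hydrogens by atom environment:
  10 × C (aromatic): 1 H each → 10
  2 × C (aromatic): no H
  Total hydrogens = 10.
Molecular formula: C12H10

C12H10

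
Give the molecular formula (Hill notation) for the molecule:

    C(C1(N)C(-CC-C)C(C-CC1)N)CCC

C13H28N2

Heavy atoms from the SMILES: 13 C, 2 N.
Implicit hydrogens by atom environment:
  8 × C: 2 H each → 16
  2 × C: 3 H each → 6
  2 × C: 1 H each → 2
  2 × N: 2 H each → 4
  1 × C: no H
  Total hydrogens = 28.
Molecular formula: C13H28N2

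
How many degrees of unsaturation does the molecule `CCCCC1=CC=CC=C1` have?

4

Molecular formula from the SMILES: C10H14.
DoU = (2C + 2 + N − H − X)/2 = (2·10 + 2 + 0 − 14 − 0)/2 = 8/2 = 4.
(Structurally: 1 ring(s) + 3 π bond(s) = 4.)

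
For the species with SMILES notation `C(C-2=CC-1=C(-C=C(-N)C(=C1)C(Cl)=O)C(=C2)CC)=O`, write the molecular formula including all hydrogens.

C14H12ClNO2

Heavy atoms from the SMILES: 14 C, 1 Cl, 1 N, 2 O.
Implicit hydrogens by atom environment:
  6 × C (aromatic): no H
  4 × C (aromatic): 1 H each → 4
  2 × O: no H
  1 × C: 3 H
  1 × C: 2 H
  1 × C: 1 H
  1 × C: no H
  1 × Cl: no H
  1 × N: 2 H
  Total hydrogens = 12.
Molecular formula: C14H12ClNO2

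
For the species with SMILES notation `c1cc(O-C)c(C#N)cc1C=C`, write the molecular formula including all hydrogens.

Heavy atoms from the SMILES: 10 C, 1 N, 1 O.
Implicit hydrogens by atom environment:
  3 × C (aromatic): 1 H each → 3
  3 × C (aromatic): no H
  1 × C: 3 H
  1 × C: 2 H
  1 × C: 1 H
  1 × C: no H
  1 × N: no H
  1 × O: no H
  Total hydrogens = 9.
Molecular formula: C10H9NO

C10H9NO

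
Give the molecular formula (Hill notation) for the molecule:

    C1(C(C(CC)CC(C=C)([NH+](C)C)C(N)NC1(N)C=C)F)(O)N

Heavy atoms from the SMILES: 15 C, 1 F, 5 N, 1 O.
Implicit hydrogens by atom environment:
  5 × C: 1 H each → 5
  4 × C: 2 H each → 8
  3 × C: 3 H each → 9
  3 × C: no H
  3 × N: 2 H each → 6
  1 × F: no H
  1 × N: 1 H
  1 × N (charge +1): 1 H
  1 × O: 1 H
  Total hydrogens = 31.
Net charge +1.
Molecular formula: C15H31FN5O+

C15H31FN5O+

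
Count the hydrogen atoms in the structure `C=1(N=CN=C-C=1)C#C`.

Hydrogens are implicit in SMILES; fill each atom to its normal valence:
  3 × C (aromatic): 1 H each → 3
  2 × N (aromatic): no H
  1 × C: 1 H
  1 × C (aromatic): no H
  1 × C: no H
  Total hydrogens = 4.

4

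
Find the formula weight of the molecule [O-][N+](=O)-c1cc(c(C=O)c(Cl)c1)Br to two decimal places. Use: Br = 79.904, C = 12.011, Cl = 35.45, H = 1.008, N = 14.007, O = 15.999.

Molecular formula: C7H3BrClNO3.
M = 1×79.904 + 7×12.011 + 1×35.45 + 3×1.008 + 1×14.007 + 3×15.999 = 264.46 g/mol.

264.46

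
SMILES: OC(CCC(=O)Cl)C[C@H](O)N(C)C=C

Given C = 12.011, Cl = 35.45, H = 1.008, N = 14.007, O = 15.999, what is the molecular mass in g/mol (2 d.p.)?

221.68

Molecular formula: C9H16ClNO3.
M = 9×12.011 + 1×35.45 + 16×1.008 + 1×14.007 + 3×15.999 = 221.68 g/mol.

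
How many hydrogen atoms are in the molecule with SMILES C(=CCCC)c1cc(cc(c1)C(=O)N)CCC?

Hydrogens are implicit in SMILES; fill each atom to its normal valence:
  4 × C: 2 H each → 8
  3 × C (aromatic): 1 H each → 3
  3 × C (aromatic): no H
  2 × C: 3 H each → 6
  2 × C: 1 H each → 2
  1 × C: no H
  1 × N: 2 H
  1 × O: no H
  Total hydrogens = 21.

21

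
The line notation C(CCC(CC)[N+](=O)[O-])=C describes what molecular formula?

Heavy atoms from the SMILES: 7 C, 1 N, 2 O.
Implicit hydrogens by atom environment:
  4 × C: 2 H each → 8
  2 × C: 1 H each → 2
  1 × C: 3 H
  1 × N (charge +1): no H
  1 × O: no H
  1 × O (charge -1): no H
  Total hydrogens = 13.
Molecular formula: C7H13NO2

C7H13NO2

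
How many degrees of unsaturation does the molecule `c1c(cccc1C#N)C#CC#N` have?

Molecular formula from the SMILES: C10H4N2.
DoU = (2C + 2 + N − H − X)/2 = (2·10 + 2 + 2 − 4 − 0)/2 = 20/2 = 10.
(Structurally: 1 ring(s) + 9 π bond(s) = 10.)

10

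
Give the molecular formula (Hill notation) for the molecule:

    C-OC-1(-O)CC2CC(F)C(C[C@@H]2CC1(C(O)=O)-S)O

C12H19FO5S

Heavy atoms from the SMILES: 12 C, 1 F, 5 O, 1 S.
Implicit hydrogens by atom environment:
  4 × C: 2 H each → 8
  4 × C: 1 H each → 4
  3 × C: no H
  3 × O: 1 H each → 3
  2 × O: no H
  1 × C: 3 H
  1 × F: no H
  1 × S: 1 H
  Total hydrogens = 19.
Molecular formula: C12H19FO5S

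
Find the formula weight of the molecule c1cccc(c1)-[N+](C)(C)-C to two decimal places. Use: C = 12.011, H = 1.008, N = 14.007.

Molecular formula: C9H14N+.
M = 9×12.011 + 14×1.008 + 1×14.007 = 136.22 g/mol.

136.22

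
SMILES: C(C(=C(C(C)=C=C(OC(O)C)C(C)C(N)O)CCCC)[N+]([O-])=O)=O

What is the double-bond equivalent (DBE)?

5

Molecular formula from the SMILES: C16H26N2O6.
DoU = (2C + 2 + N − H − X)/2 = (2·16 + 2 + 2 − 26 − 0)/2 = 10/2 = 5.
(Structurally: 0 ring(s) + 5 π bond(s) = 5.)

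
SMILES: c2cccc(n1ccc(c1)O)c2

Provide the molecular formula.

C10H9NO

Heavy atoms from the SMILES: 10 C, 1 N, 1 O.
Implicit hydrogens by atom environment:
  8 × C (aromatic): 1 H each → 8
  2 × C (aromatic): no H
  1 × N (aromatic): no H
  1 × O: 1 H
  Total hydrogens = 9.
Molecular formula: C10H9NO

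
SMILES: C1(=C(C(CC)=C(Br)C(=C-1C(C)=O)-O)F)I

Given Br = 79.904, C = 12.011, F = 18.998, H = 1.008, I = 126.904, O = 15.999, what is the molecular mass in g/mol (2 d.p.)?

386.99

Molecular formula: C10H9BrFIO2.
M = 1×79.904 + 10×12.011 + 1×18.998 + 9×1.008 + 1×126.904 + 2×15.999 = 386.99 g/mol.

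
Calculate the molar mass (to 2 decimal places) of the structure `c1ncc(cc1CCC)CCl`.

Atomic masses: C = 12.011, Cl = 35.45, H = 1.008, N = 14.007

Molecular formula: C9H12ClN.
M = 9×12.011 + 1×35.45 + 12×1.008 + 1×14.007 = 169.65 g/mol.

169.65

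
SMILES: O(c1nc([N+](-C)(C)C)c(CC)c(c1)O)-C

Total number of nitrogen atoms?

2

The symbol for nitrogen appears 2 times in the SMILES.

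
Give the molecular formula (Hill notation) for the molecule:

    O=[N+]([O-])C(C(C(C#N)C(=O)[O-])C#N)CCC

Heavy atoms from the SMILES: 9 C, 3 N, 4 O.
Implicit hydrogens by atom environment:
  3 × C: 1 H each → 3
  3 × C: no H
  2 × C: 2 H each → 4
  2 × N: no H
  2 × O: no H
  2 × O (charge -1): no H
  1 × C: 3 H
  1 × N (charge +1): no H
  Total hydrogens = 10.
Net charge -1.
Molecular formula: C9H10N3O4-

C9H10N3O4-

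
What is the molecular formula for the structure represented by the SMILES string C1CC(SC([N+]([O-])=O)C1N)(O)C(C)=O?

C7H12N2O4S

Heavy atoms from the SMILES: 7 C, 2 N, 4 O, 1 S.
Implicit hydrogens by atom environment:
  2 × C: 2 H each → 4
  2 × C: 1 H each → 2
  2 × C: no H
  2 × O: no H
  1 × C: 3 H
  1 × N: 2 H
  1 × N (charge +1): no H
  1 × O: 1 H
  1 × O (charge -1): no H
  1 × S: no H
  Total hydrogens = 12.
Molecular formula: C7H12N2O4S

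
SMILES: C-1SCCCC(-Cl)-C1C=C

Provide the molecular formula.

Heavy atoms from the SMILES: 8 C, 1 Cl, 1 S.
Implicit hydrogens by atom environment:
  5 × C: 2 H each → 10
  3 × C: 1 H each → 3
  1 × Cl: no H
  1 × S: no H
  Total hydrogens = 13.
Molecular formula: C8H13ClS

C8H13ClS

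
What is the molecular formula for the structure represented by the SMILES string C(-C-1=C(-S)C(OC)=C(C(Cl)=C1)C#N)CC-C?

Heavy atoms from the SMILES: 12 C, 1 Cl, 1 N, 1 O, 1 S.
Implicit hydrogens by atom environment:
  5 × C (aromatic): no H
  3 × C: 2 H each → 6
  2 × C: 3 H each → 6
  1 × C (aromatic): 1 H
  1 × C: no H
  1 × Cl: no H
  1 × N: no H
  1 × O: no H
  1 × S: 1 H
  Total hydrogens = 14.
Molecular formula: C12H14ClNOS

C12H14ClNOS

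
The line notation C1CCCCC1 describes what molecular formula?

Heavy atoms from the SMILES: 6 C.
Implicit hydrogens by atom environment:
  6 × C: 2 H each → 12
  Total hydrogens = 12.
Molecular formula: C6H12

C6H12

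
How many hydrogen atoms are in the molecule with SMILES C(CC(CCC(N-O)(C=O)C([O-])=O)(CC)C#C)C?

20

Hydrogens are implicit in SMILES; fill each atom to its normal valence:
  5 × C: 2 H each → 10
  4 × C: no H
  2 × C: 3 H each → 6
  2 × C: 1 H each → 2
  2 × O: no H
  1 × N: 1 H
  1 × O: 1 H
  1 × O (charge -1): no H
  Total hydrogens = 20.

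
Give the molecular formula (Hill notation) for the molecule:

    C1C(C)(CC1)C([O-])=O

Heavy atoms from the SMILES: 6 C, 2 O.
Implicit hydrogens by atom environment:
  3 × C: 2 H each → 6
  2 × C: no H
  1 × C: 3 H
  1 × O: no H
  1 × O (charge -1): no H
  Total hydrogens = 9.
Net charge -1.
Molecular formula: C6H9O2-

C6H9O2-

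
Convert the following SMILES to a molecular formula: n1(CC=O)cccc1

C6H7NO

Heavy atoms from the SMILES: 6 C, 1 N, 1 O.
Implicit hydrogens by atom environment:
  4 × C (aromatic): 1 H each → 4
  1 × C: 2 H
  1 × C: 1 H
  1 × N (aromatic): no H
  1 × O: no H
  Total hydrogens = 7.
Molecular formula: C6H7NO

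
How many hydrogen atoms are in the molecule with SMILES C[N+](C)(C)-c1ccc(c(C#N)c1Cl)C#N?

Hydrogens are implicit in SMILES; fill each atom to its normal valence:
  4 × C (aromatic): no H
  3 × C: 3 H each → 9
  2 × C (aromatic): 1 H each → 2
  2 × C: no H
  2 × N: no H
  1 × Cl: no H
  1 × N (charge +1): no H
  Total hydrogens = 11.

11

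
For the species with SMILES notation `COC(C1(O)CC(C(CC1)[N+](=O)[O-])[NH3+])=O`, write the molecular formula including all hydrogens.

C8H15N2O5+

Heavy atoms from the SMILES: 8 C, 2 N, 5 O.
Implicit hydrogens by atom environment:
  3 × C: 2 H each → 6
  3 × O: no H
  2 × C: 1 H each → 2
  2 × C: no H
  1 × C: 3 H
  1 × N (charge +1): 3 H
  1 × N (charge +1): no H
  1 × O: 1 H
  1 × O (charge -1): no H
  Total hydrogens = 15.
Net charge +1.
Molecular formula: C8H15N2O5+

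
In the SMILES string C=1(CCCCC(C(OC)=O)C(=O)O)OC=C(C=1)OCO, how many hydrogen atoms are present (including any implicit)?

Hydrogens are implicit in SMILES; fill each atom to its normal valence:
  5 × C: 2 H each → 10
  4 × O: no H
  2 × C (aromatic): 1 H each → 2
  2 × C (aromatic): no H
  2 × C: no H
  2 × O: 1 H each → 2
  1 × C: 3 H
  1 × C: 1 H
  1 × O (aromatic): no H
  Total hydrogens = 18.

18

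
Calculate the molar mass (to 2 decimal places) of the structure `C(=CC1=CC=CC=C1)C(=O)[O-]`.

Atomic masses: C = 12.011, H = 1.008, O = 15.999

147.15

Molecular formula: C9H7O2-.
M = 9×12.011 + 7×1.008 + 2×15.999 = 147.15 g/mol.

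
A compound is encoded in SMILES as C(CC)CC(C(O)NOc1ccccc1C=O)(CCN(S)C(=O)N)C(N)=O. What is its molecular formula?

C17H26N4O5S

Heavy atoms from the SMILES: 17 C, 4 N, 5 O, 1 S.
Implicit hydrogens by atom environment:
  5 × C: 2 H each → 10
  4 × C (aromatic): 1 H each → 4
  4 × O: no H
  3 × C: no H
  2 × C: 1 H each → 2
  2 × C (aromatic): no H
  2 × N: 2 H each → 4
  1 × C: 3 H
  1 × N: 1 H
  1 × N: no H
  1 × O: 1 H
  1 × S: 1 H
  Total hydrogens = 26.
Molecular formula: C17H26N4O5S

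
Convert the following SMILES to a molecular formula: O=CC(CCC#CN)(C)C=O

Heavy atoms from the SMILES: 8 C, 1 N, 2 O.
Implicit hydrogens by atom environment:
  3 × C: no H
  2 × C: 2 H each → 4
  2 × C: 1 H each → 2
  2 × O: no H
  1 × C: 3 H
  1 × N: 2 H
  Total hydrogens = 11.
Molecular formula: C8H11NO2

C8H11NO2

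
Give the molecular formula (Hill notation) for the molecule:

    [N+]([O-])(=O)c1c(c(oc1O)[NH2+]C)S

C5H7N2O4S+

Heavy atoms from the SMILES: 5 C, 2 N, 4 O, 1 S.
Implicit hydrogens by atom environment:
  4 × C (aromatic): no H
  1 × C: 3 H
  1 × N (charge +1): 2 H
  1 × N (charge +1): no H
  1 × O: 1 H
  1 × O (aromatic): no H
  1 × O: no H
  1 × O (charge -1): no H
  1 × S: 1 H
  Total hydrogens = 7.
Net charge +1.
Molecular formula: C5H7N2O4S+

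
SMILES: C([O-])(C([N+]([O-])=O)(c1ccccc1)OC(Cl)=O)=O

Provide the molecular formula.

C9H5ClNO6-

Heavy atoms from the SMILES: 9 C, 1 Cl, 1 N, 6 O.
Implicit hydrogens by atom environment:
  5 × C (aromatic): 1 H each → 5
  4 × O: no H
  3 × C: no H
  2 × O (charge -1): no H
  1 × C (aromatic): no H
  1 × Cl: no H
  1 × N (charge +1): no H
  Total hydrogens = 5.
Net charge -1.
Molecular formula: C9H5ClNO6-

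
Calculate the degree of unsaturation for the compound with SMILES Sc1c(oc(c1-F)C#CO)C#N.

Molecular formula from the SMILES: C7H2FNO2S.
DoU = (2C + 2 + N − H − X)/2 = (2·7 + 2 + 1 − 2 − 1)/2 = 14/2 = 7.
(Structurally: 1 ring(s) + 6 π bond(s) = 7.)

7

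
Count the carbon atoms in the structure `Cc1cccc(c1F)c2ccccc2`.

The symbol for carbon appears 13 times in the SMILES. Lowercase c denotes aromatic carbon and counts toward C.

13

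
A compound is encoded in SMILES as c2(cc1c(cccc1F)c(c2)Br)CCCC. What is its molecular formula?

Heavy atoms from the SMILES: 1 Br, 14 C, 1 F.
Implicit hydrogens by atom environment:
  5 × C (aromatic): 1 H each → 5
  5 × C (aromatic): no H
  3 × C: 2 H each → 6
  1 × Br: no H
  1 × C: 3 H
  1 × F: no H
  Total hydrogens = 14.
Molecular formula: C14H14BrF

C14H14BrF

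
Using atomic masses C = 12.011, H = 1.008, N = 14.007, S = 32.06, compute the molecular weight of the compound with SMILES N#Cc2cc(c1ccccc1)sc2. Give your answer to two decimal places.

185.24

Molecular formula: C11H7NS.
M = 11×12.011 + 7×1.008 + 1×14.007 + 1×32.06 = 185.24 g/mol.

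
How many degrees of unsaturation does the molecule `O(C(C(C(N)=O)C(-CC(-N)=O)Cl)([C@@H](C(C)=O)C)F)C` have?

3

Molecular formula from the SMILES: C11H18ClFN2O4.
DoU = (2C + 2 + N − H − X)/2 = (2·11 + 2 + 2 − 18 − 2)/2 = 6/2 = 3.
(Structurally: 0 ring(s) + 3 π bond(s) = 3.)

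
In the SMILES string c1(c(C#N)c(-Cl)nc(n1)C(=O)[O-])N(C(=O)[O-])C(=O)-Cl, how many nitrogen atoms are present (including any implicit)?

The symbol for nitrogen appears 4 times in the SMILES.

4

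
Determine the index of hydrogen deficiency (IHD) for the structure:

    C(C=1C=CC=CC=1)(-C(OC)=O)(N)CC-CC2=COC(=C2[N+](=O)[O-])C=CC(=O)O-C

11

Molecular formula from the SMILES: C20H22N2O7.
DoU = (2C + 2 + N − H − X)/2 = (2·20 + 2 + 2 − 22 − 0)/2 = 22/2 = 11.
(Structurally: 2 ring(s) + 9 π bond(s) = 11.)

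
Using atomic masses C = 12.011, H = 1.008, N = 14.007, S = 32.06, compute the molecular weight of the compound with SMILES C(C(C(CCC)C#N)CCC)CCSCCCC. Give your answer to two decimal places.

269.49

Molecular formula: C16H31NS.
M = 16×12.011 + 31×1.008 + 1×14.007 + 1×32.06 = 269.49 g/mol.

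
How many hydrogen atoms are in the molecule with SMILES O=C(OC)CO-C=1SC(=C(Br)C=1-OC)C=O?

9

Hydrogens are implicit in SMILES; fill each atom to its normal valence:
  5 × O: no H
  4 × C (aromatic): no H
  2 × C: 3 H each → 6
  1 × Br: no H
  1 × C: 2 H
  1 × C: 1 H
  1 × C: no H
  1 × S (aromatic): no H
  Total hydrogens = 9.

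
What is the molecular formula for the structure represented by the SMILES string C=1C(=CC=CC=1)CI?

C7H7I

Heavy atoms from the SMILES: 7 C, 1 I.
Implicit hydrogens by atom environment:
  5 × C (aromatic): 1 H each → 5
  1 × C: 2 H
  1 × C (aromatic): no H
  1 × I: no H
  Total hydrogens = 7.
Molecular formula: C7H7I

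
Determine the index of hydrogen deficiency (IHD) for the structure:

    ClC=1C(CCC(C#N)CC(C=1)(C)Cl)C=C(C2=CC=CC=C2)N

9

Molecular formula from the SMILES: C18H20Cl2N2.
DoU = (2C + 2 + N − H − X)/2 = (2·18 + 2 + 2 − 20 − 2)/2 = 18/2 = 9.
(Structurally: 2 ring(s) + 7 π bond(s) = 9.)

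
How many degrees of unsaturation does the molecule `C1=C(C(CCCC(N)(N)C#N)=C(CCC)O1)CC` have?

5

Molecular formula from the SMILES: C14H23N3O.
DoU = (2C + 2 + N − H − X)/2 = (2·14 + 2 + 3 − 23 − 0)/2 = 10/2 = 5.
(Structurally: 1 ring(s) + 4 π bond(s) = 5.)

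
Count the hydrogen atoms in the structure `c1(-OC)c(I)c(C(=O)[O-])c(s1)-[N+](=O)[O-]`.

3

Hydrogens are implicit in SMILES; fill each atom to its normal valence:
  4 × C (aromatic): no H
  3 × O: no H
  2 × O (charge -1): no H
  1 × C: 3 H
  1 × C: no H
  1 × I: no H
  1 × N (charge +1): no H
  1 × S (aromatic): no H
  Total hydrogens = 3.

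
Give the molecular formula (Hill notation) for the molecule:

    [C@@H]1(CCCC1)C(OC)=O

Heavy atoms from the SMILES: 7 C, 2 O.
Implicit hydrogens by atom environment:
  4 × C: 2 H each → 8
  2 × O: no H
  1 × C: 3 H
  1 × C: 1 H
  1 × C: no H
  Total hydrogens = 12.
Molecular formula: C7H12O2

C7H12O2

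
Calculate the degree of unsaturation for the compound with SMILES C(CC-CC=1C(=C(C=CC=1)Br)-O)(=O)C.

Molecular formula from the SMILES: C11H13BrO2.
DoU = (2C + 2 + N − H − X)/2 = (2·11 + 2 + 0 − 13 − 1)/2 = 10/2 = 5.
(Structurally: 1 ring(s) + 4 π bond(s) = 5.)

5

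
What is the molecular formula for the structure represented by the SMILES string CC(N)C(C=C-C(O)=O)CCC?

Heavy atoms from the SMILES: 9 C, 1 N, 2 O.
Implicit hydrogens by atom environment:
  4 × C: 1 H each → 4
  2 × C: 3 H each → 6
  2 × C: 2 H each → 4
  1 × C: no H
  1 × N: 2 H
  1 × O: 1 H
  1 × O: no H
  Total hydrogens = 17.
Molecular formula: C9H17NO2

C9H17NO2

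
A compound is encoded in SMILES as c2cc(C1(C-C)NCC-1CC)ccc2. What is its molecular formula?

Heavy atoms from the SMILES: 13 C, 1 N.
Implicit hydrogens by atom environment:
  5 × C (aromatic): 1 H each → 5
  3 × C: 2 H each → 6
  2 × C: 3 H each → 6
  1 × C: 1 H
  1 × C: no H
  1 × C (aromatic): no H
  1 × N: 1 H
  Total hydrogens = 19.
Molecular formula: C13H19N

C13H19N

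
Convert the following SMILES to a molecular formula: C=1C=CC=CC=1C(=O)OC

C8H8O2

Heavy atoms from the SMILES: 8 C, 2 O.
Implicit hydrogens by atom environment:
  5 × C (aromatic): 1 H each → 5
  2 × O: no H
  1 × C: 3 H
  1 × C (aromatic): no H
  1 × C: no H
  Total hydrogens = 8.
Molecular formula: C8H8O2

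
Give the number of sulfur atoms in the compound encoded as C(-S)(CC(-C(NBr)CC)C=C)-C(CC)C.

1

The symbol for sulfur appears 1 time in the SMILES.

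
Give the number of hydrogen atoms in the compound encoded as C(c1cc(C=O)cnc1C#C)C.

Hydrogens are implicit in SMILES; fill each atom to its normal valence:
  3 × C (aromatic): no H
  2 × C (aromatic): 1 H each → 2
  2 × C: 1 H each → 2
  1 × C: 3 H
  1 × C: 2 H
  1 × C: no H
  1 × N (aromatic): no H
  1 × O: no H
  Total hydrogens = 9.

9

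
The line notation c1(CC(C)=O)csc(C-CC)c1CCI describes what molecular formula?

C12H17IOS

Heavy atoms from the SMILES: 12 C, 1 I, 1 O, 1 S.
Implicit hydrogens by atom environment:
  5 × C: 2 H each → 10
  3 × C (aromatic): no H
  2 × C: 3 H each → 6
  1 × C (aromatic): 1 H
  1 × C: no H
  1 × I: no H
  1 × O: no H
  1 × S (aromatic): no H
  Total hydrogens = 17.
Molecular formula: C12H17IOS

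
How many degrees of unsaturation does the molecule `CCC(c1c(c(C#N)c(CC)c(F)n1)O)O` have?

Molecular formula from the SMILES: C11H13FN2O2.
DoU = (2C + 2 + N − H − X)/2 = (2·11 + 2 + 2 − 13 − 1)/2 = 12/2 = 6.
(Structurally: 1 ring(s) + 5 π bond(s) = 6.)

6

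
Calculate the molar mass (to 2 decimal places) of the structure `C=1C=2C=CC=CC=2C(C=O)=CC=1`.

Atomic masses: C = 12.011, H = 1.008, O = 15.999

Molecular formula: C11H8O.
M = 11×12.011 + 8×1.008 + 1×15.999 = 156.18 g/mol.

156.18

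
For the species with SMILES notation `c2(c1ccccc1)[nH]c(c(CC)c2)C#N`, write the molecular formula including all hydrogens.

C13H12N2

Heavy atoms from the SMILES: 13 C, 2 N.
Implicit hydrogens by atom environment:
  6 × C (aromatic): 1 H each → 6
  4 × C (aromatic): no H
  1 × C: 3 H
  1 × C: 2 H
  1 × C: no H
  1 × N (aromatic): 1 H
  1 × N: no H
  Total hydrogens = 12.
Molecular formula: C13H12N2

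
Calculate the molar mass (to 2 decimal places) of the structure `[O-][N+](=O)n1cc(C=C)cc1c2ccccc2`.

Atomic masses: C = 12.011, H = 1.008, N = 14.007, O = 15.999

Molecular formula: C12H10N2O2.
M = 12×12.011 + 10×1.008 + 2×14.007 + 2×15.999 = 214.22 g/mol.

214.22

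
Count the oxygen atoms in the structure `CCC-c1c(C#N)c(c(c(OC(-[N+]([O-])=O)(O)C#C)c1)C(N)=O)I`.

5

The symbol for oxygen appears 5 times in the SMILES.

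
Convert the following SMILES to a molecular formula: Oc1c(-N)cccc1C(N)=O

Heavy atoms from the SMILES: 7 C, 2 N, 2 O.
Implicit hydrogens by atom environment:
  3 × C (aromatic): 1 H each → 3
  3 × C (aromatic): no H
  2 × N: 2 H each → 4
  1 × C: no H
  1 × O: 1 H
  1 × O: no H
  Total hydrogens = 8.
Molecular formula: C7H8N2O2

C7H8N2O2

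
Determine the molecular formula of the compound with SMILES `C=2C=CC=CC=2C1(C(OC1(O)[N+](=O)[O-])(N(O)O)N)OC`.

C10H13N3O7

Heavy atoms from the SMILES: 10 C, 3 N, 7 O.
Implicit hydrogens by atom environment:
  5 × C (aromatic): 1 H each → 5
  3 × C: no H
  3 × O: 1 H each → 3
  3 × O: no H
  1 × C: 3 H
  1 × C (aromatic): no H
  1 × N: 2 H
  1 × N: no H
  1 × N (charge +1): no H
  1 × O (charge -1): no H
  Total hydrogens = 13.
Molecular formula: C10H13N3O7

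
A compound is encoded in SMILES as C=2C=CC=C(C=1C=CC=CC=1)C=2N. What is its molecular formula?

Heavy atoms from the SMILES: 12 C, 1 N.
Implicit hydrogens by atom environment:
  9 × C (aromatic): 1 H each → 9
  3 × C (aromatic): no H
  1 × N: 2 H
  Total hydrogens = 11.
Molecular formula: C12H11N

C12H11N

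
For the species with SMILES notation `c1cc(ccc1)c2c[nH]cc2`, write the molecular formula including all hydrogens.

C10H9N

Heavy atoms from the SMILES: 10 C, 1 N.
Implicit hydrogens by atom environment:
  8 × C (aromatic): 1 H each → 8
  2 × C (aromatic): no H
  1 × N (aromatic): 1 H
  Total hydrogens = 9.
Molecular formula: C10H9N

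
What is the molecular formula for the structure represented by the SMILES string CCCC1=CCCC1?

Heavy atoms from the SMILES: 8 C.
Implicit hydrogens by atom environment:
  5 × C: 2 H each → 10
  1 × C: 3 H
  1 × C: 1 H
  1 × C: no H
  Total hydrogens = 14.
Molecular formula: C8H14

C8H14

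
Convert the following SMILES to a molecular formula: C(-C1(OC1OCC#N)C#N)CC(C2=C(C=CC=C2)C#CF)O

Heavy atoms from the SMILES: 16 C, 1 F, 2 N, 3 O.
Implicit hydrogens by atom environment:
  5 × C: no H
  4 × C (aromatic): 1 H each → 4
  3 × C: 2 H each → 6
  2 × C: 1 H each → 2
  2 × C (aromatic): no H
  2 × N: no H
  2 × O: no H
  1 × F: no H
  1 × O: 1 H
  Total hydrogens = 13.
Molecular formula: C16H13FN2O3

C16H13FN2O3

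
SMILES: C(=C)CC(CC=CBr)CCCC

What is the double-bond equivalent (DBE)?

2

Molecular formula from the SMILES: C11H19Br.
DoU = (2C + 2 + N − H − X)/2 = (2·11 + 2 + 0 − 19 − 1)/2 = 4/2 = 2.
(Structurally: 0 ring(s) + 2 π bond(s) = 2.)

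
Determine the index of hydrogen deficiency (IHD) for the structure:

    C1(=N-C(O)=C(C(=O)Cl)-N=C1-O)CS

5

Molecular formula from the SMILES: C6H5ClN2O3S.
DoU = (2C + 2 + N − H − X)/2 = (2·6 + 2 + 2 − 5 − 1)/2 = 10/2 = 5.
(Structurally: 1 ring(s) + 4 π bond(s) = 5.)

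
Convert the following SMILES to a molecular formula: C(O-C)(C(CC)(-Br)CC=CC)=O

C9H15BrO2

Heavy atoms from the SMILES: 1 Br, 9 C, 2 O.
Implicit hydrogens by atom environment:
  3 × C: 3 H each → 9
  2 × C: 2 H each → 4
  2 × C: 1 H each → 2
  2 × C: no H
  2 × O: no H
  1 × Br: no H
  Total hydrogens = 15.
Molecular formula: C9H15BrO2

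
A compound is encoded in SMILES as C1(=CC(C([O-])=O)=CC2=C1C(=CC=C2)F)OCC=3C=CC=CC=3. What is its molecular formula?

C18H12FO3-

Heavy atoms from the SMILES: 18 C, 1 F, 3 O.
Implicit hydrogens by atom environment:
  10 × C (aromatic): 1 H each → 10
  6 × C (aromatic): no H
  2 × O: no H
  1 × C: 2 H
  1 × C: no H
  1 × F: no H
  1 × O (charge -1): no H
  Total hydrogens = 12.
Net charge -1.
Molecular formula: C18H12FO3-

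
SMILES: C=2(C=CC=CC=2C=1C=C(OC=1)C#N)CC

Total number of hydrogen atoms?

Hydrogens are implicit in SMILES; fill each atom to its normal valence:
  6 × C (aromatic): 1 H each → 6
  4 × C (aromatic): no H
  1 × C: 3 H
  1 × C: 2 H
  1 × C: no H
  1 × N: no H
  1 × O (aromatic): no H
  Total hydrogens = 11.

11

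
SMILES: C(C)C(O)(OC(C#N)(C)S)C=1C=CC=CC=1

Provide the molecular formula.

C12H15NO2S

Heavy atoms from the SMILES: 12 C, 1 N, 2 O, 1 S.
Implicit hydrogens by atom environment:
  5 × C (aromatic): 1 H each → 5
  3 × C: no H
  2 × C: 3 H each → 6
  1 × C: 2 H
  1 × C (aromatic): no H
  1 × N: no H
  1 × O: 1 H
  1 × O: no H
  1 × S: 1 H
  Total hydrogens = 15.
Molecular formula: C12H15NO2S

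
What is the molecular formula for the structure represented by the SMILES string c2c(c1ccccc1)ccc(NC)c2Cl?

Heavy atoms from the SMILES: 13 C, 1 Cl, 1 N.
Implicit hydrogens by atom environment:
  8 × C (aromatic): 1 H each → 8
  4 × C (aromatic): no H
  1 × C: 3 H
  1 × Cl: no H
  1 × N: 1 H
  Total hydrogens = 12.
Molecular formula: C13H12ClN

C13H12ClN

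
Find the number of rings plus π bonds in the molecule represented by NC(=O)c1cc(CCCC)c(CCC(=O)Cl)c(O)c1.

6

Molecular formula from the SMILES: C14H18ClNO3.
DoU = (2C + 2 + N − H − X)/2 = (2·14 + 2 + 1 − 18 − 1)/2 = 12/2 = 6.
(Structurally: 1 ring(s) + 5 π bond(s) = 6.)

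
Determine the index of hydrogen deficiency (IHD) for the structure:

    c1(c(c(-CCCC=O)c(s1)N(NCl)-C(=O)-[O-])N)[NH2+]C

Molecular formula from the SMILES: C10H15ClN4O3S.
DoU = (2C + 2 + N − H − X)/2 = (2·10 + 2 + 4 − 15 − 1)/2 = 10/2 = 5.
(Structurally: 1 ring(s) + 4 π bond(s) = 5.)

5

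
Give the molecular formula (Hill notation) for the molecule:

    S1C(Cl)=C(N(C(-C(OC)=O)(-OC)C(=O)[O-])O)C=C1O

C9H9ClNO7S-

Heavy atoms from the SMILES: 9 C, 1 Cl, 1 N, 7 O, 1 S.
Implicit hydrogens by atom environment:
  4 × O: no H
  3 × C (aromatic): no H
  3 × C: no H
  2 × C: 3 H each → 6
  2 × O: 1 H each → 2
  1 × C (aromatic): 1 H
  1 × Cl: no H
  1 × N: no H
  1 × O (charge -1): no H
  1 × S (aromatic): no H
  Total hydrogens = 9.
Net charge -1.
Molecular formula: C9H9ClNO7S-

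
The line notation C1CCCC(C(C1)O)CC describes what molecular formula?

Heavy atoms from the SMILES: 9 C, 1 O.
Implicit hydrogens by atom environment:
  6 × C: 2 H each → 12
  2 × C: 1 H each → 2
  1 × C: 3 H
  1 × O: 1 H
  Total hydrogens = 18.
Molecular formula: C9H18O

C9H18O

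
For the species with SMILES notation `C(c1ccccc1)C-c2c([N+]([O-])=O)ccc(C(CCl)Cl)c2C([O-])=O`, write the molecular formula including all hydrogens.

Heavy atoms from the SMILES: 17 C, 2 Cl, 1 N, 4 O.
Implicit hydrogens by atom environment:
  7 × C (aromatic): 1 H each → 7
  5 × C (aromatic): no H
  3 × C: 2 H each → 6
  2 × Cl: no H
  2 × O: no H
  2 × O (charge -1): no H
  1 × C: 1 H
  1 × C: no H
  1 × N (charge +1): no H
  Total hydrogens = 14.
Net charge -1.
Molecular formula: C17H14Cl2NO4-

C17H14Cl2NO4-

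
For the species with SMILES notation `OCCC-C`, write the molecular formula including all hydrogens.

Heavy atoms from the SMILES: 4 C, 1 O.
Implicit hydrogens by atom environment:
  3 × C: 2 H each → 6
  1 × C: 3 H
  1 × O: 1 H
  Total hydrogens = 10.
Molecular formula: C4H10O

C4H10O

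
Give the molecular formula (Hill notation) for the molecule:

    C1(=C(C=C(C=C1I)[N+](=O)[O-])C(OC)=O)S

Heavy atoms from the SMILES: 8 C, 1 I, 1 N, 4 O, 1 S.
Implicit hydrogens by atom environment:
  4 × C (aromatic): no H
  3 × O: no H
  2 × C (aromatic): 1 H each → 2
  1 × C: 3 H
  1 × C: no H
  1 × I: no H
  1 × N (charge +1): no H
  1 × O (charge -1): no H
  1 × S: 1 H
  Total hydrogens = 6.
Molecular formula: C8H6INO4S

C8H6INO4S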